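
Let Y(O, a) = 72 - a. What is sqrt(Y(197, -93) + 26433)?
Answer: sqrt(26598) ≈ 163.09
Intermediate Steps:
sqrt(Y(197, -93) + 26433) = sqrt((72 - 1*(-93)) + 26433) = sqrt((72 + 93) + 26433) = sqrt(165 + 26433) = sqrt(26598)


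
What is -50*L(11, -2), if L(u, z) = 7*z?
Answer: 700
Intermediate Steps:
-50*L(11, -2) = -350*(-2) = -50*(-14) = 700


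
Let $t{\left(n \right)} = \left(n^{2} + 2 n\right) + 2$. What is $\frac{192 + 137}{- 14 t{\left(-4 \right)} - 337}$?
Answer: $- \frac{329}{477} \approx -0.68973$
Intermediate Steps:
$t{\left(n \right)} = 2 + n^{2} + 2 n$
$\frac{192 + 137}{- 14 t{\left(-4 \right)} - 337} = \frac{192 + 137}{- 14 \left(2 + \left(-4\right)^{2} + 2 \left(-4\right)\right) - 337} = \frac{329}{- 14 \left(2 + 16 - 8\right) - 337} = \frac{329}{\left(-14\right) 10 - 337} = \frac{329}{-140 - 337} = \frac{329}{-477} = 329 \left(- \frac{1}{477}\right) = - \frac{329}{477}$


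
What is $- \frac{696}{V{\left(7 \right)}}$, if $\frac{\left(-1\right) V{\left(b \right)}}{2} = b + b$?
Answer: $\frac{174}{7} \approx 24.857$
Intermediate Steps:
$V{\left(b \right)} = - 4 b$ ($V{\left(b \right)} = - 2 \left(b + b\right) = - 2 \cdot 2 b = - 4 b$)
$- \frac{696}{V{\left(7 \right)}} = - \frac{696}{\left(-4\right) 7} = - \frac{696}{-28} = \left(-696\right) \left(- \frac{1}{28}\right) = \frac{174}{7}$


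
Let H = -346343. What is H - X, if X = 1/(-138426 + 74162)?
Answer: -22257386551/64264 ≈ -3.4634e+5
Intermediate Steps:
X = -1/64264 (X = 1/(-64264) = -1/64264 ≈ -1.5561e-5)
H - X = -346343 - 1*(-1/64264) = -346343 + 1/64264 = -22257386551/64264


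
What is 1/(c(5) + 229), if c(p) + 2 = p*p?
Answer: 1/252 ≈ 0.0039683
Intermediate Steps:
c(p) = -2 + p² (c(p) = -2 + p*p = -2 + p²)
1/(c(5) + 229) = 1/((-2 + 5²) + 229) = 1/((-2 + 25) + 229) = 1/(23 + 229) = 1/252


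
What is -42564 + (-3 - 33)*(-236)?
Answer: -34068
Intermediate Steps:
-42564 + (-3 - 33)*(-236) = -42564 - 36*(-236) = -42564 + 8496 = -34068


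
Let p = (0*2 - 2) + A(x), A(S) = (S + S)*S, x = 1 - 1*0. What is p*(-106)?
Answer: 0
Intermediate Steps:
x = 1 (x = 1 + 0 = 1)
A(S) = 2*S² (A(S) = (2*S)*S = 2*S²)
p = 0 (p = (0*2 - 2) + 2*1² = (0 - 2) + 2*1 = -2 + 2 = 0)
p*(-106) = 0*(-106) = 0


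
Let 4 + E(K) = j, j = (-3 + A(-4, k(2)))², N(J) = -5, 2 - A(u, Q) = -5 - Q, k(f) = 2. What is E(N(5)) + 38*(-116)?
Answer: -4376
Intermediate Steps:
A(u, Q) = 7 + Q (A(u, Q) = 2 - (-5 - Q) = 2 + (5 + Q) = 7 + Q)
j = 36 (j = (-3 + (7 + 2))² = (-3 + 9)² = 6² = 36)
E(K) = 32 (E(K) = -4 + 36 = 32)
E(N(5)) + 38*(-116) = 32 + 38*(-116) = 32 - 4408 = -4376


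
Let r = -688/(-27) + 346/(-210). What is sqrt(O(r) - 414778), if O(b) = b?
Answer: I*sqrt(41153982135)/315 ≈ 644.01*I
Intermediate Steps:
r = 22523/945 (r = -688*(-1/27) + 346*(-1/210) = 688/27 - 173/105 = 22523/945 ≈ 23.834)
sqrt(O(r) - 414778) = sqrt(22523/945 - 414778) = sqrt(-391942687/945) = I*sqrt(41153982135)/315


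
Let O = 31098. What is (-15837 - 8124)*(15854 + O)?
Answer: -1125016872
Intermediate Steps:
(-15837 - 8124)*(15854 + O) = (-15837 - 8124)*(15854 + 31098) = -23961*46952 = -1125016872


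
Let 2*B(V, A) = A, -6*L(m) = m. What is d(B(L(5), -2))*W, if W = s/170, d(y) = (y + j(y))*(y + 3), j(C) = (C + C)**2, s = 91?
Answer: 273/85 ≈ 3.2118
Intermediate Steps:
L(m) = -m/6
j(C) = 4*C**2 (j(C) = (2*C)**2 = 4*C**2)
B(V, A) = A/2
d(y) = (3 + y)*(y + 4*y**2) (d(y) = (y + 4*y**2)*(y + 3) = (y + 4*y**2)*(3 + y) = (3 + y)*(y + 4*y**2))
W = 91/170 ≈ 0.53529
d(B(L(5), -2))*W = (((1/2)*(-2))*(3 + 4*((1/2)*(-2))**2 + 13*((1/2)*(-2))))*(91/170) = -(3 + 4*(-1)**2 + 13*(-1))*(91/170) = -(3 + 4*1 - 13)*(91/170) = -(3 + 4 - 13)*(91/170) = -1*(-6)*(91/170) = 6*(91/170) = 273/85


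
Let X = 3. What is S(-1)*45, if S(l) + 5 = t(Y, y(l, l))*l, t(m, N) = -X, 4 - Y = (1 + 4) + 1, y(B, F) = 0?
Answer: -90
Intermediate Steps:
Y = -2 (Y = 4 - ((1 + 4) + 1) = 4 - (5 + 1) = 4 - 1*6 = 4 - 6 = -2)
t(m, N) = -3 (t(m, N) = -1*3 = -3)
S(l) = -5 - 3*l
S(-1)*45 = (-5 - 3*(-1))*45 = (-5 + 3)*45 = -2*45 = -90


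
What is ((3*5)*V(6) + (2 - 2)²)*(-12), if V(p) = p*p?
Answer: -6480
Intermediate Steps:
V(p) = p²
((3*5)*V(6) + (2 - 2)²)*(-12) = ((3*5)*6² + (2 - 2)²)*(-12) = (15*36 + 0²)*(-12) = (540 + 0)*(-12) = 540*(-12) = -6480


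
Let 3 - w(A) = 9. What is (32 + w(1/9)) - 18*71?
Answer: -1252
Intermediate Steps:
w(A) = -6 (w(A) = 3 - 1*9 = 3 - 9 = -6)
(32 + w(1/9)) - 18*71 = (32 - 6) - 18*71 = 26 - 1278 = -1252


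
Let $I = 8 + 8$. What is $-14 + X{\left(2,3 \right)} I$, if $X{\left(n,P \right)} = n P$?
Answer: $82$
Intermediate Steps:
$X{\left(n,P \right)} = P n$
$I = 16$
$-14 + X{\left(2,3 \right)} I = -14 + 3 \cdot 2 \cdot 16 = -14 + 6 \cdot 16 = -14 + 96 = 82$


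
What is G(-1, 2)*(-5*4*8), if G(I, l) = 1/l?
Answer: -80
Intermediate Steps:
G(-1, 2)*(-5*4*8) = (-5*4*8)/2 = (-20*8)/2 = (½)*(-160) = -80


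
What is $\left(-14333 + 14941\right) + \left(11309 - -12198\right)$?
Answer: $24115$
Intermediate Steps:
$\left(-14333 + 14941\right) + \left(11309 - -12198\right) = 608 + \left(11309 + 12198\right) = 608 + 23507 = 24115$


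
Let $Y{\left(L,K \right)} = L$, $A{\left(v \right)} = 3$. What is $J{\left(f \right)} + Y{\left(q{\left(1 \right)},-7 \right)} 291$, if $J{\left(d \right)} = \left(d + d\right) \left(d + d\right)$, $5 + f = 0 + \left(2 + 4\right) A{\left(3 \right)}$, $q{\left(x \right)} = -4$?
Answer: $-488$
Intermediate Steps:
$f = 13$ ($f = -5 + \left(0 + \left(2 + 4\right) 3\right) = -5 + \left(0 + 6 \cdot 3\right) = -5 + \left(0 + 18\right) = -5 + 18 = 13$)
$J{\left(d \right)} = 4 d^{2}$ ($J{\left(d \right)} = 2 d 2 d = 4 d^{2}$)
$J{\left(f \right)} + Y{\left(q{\left(1 \right)},-7 \right)} 291 = 4 \cdot 13^{2} - 1164 = 4 \cdot 169 - 1164 = 676 - 1164 = -488$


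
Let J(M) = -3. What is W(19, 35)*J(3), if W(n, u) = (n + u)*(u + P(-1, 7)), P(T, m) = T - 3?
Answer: -5022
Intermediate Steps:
P(T, m) = -3 + T
W(n, u) = (-4 + u)*(n + u) (W(n, u) = (n + u)*(u + (-3 - 1)) = (n + u)*(u - 4) = (n + u)*(-4 + u) = (-4 + u)*(n + u))
W(19, 35)*J(3) = (35² - 4*19 - 4*35 + 19*35)*(-3) = (1225 - 76 - 140 + 665)*(-3) = 1674*(-3) = -5022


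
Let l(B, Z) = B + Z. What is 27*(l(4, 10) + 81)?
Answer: 2565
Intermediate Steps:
27*(l(4, 10) + 81) = 27*((4 + 10) + 81) = 27*(14 + 81) = 27*95 = 2565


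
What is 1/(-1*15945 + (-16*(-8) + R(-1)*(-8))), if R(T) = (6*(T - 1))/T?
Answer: -1/15913 ≈ -6.2842e-5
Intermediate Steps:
R(T) = (-6 + 6*T)/T (R(T) = (6*(-1 + T))/T = (-6 + 6*T)/T)
1/(-1*15945 + (-16*(-8) + R(-1)*(-8))) = 1/(-1*15945 + (-16*(-8) + (6 - 6/(-1))*(-8))) = 1/(-15945 + (128 + (6 - 6*(-1))*(-8))) = 1/(-15945 + (128 + (6 + 6)*(-8))) = 1/(-15945 + (128 + 12*(-8))) = 1/(-15945 + (128 - 96)) = 1/(-15945 + 32) = 1/(-15913) = -1/15913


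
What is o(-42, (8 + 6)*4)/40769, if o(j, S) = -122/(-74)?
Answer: 61/1508453 ≈ 4.0439e-5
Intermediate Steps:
o(j, S) = 61/37 (o(j, S) = -122*(-1/74) = 61/37)
o(-42, (8 + 6)*4)/40769 = (61/37)/40769 = (61/37)*(1/40769) = 61/1508453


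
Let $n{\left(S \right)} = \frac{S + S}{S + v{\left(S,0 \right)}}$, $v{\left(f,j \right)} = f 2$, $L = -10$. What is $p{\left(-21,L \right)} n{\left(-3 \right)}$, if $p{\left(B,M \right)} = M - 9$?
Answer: $- \frac{38}{3} \approx -12.667$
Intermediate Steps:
$v{\left(f,j \right)} = 2 f$
$n{\left(S \right)} = \frac{2}{3}$ ($n{\left(S \right)} = \frac{S + S}{S + 2 S} = \frac{2 S}{3 S} = 2 S \frac{1}{3 S} = \frac{2}{3}$)
$p{\left(B,M \right)} = -9 + M$
$p{\left(-21,L \right)} n{\left(-3 \right)} = \left(-9 - 10\right) \frac{2}{3} = \left(-19\right) \frac{2}{3} = - \frac{38}{3}$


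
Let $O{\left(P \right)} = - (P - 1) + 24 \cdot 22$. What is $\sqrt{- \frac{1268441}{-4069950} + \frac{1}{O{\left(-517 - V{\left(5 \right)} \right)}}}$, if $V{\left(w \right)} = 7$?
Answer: $\frac{\sqrt{315043039288978}}{31745610} \approx 0.55912$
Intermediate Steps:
$O{\left(P \right)} = 529 - P$ ($O{\left(P \right)} = - (-1 + P) + 528 = \left(1 - P\right) + 528 = 529 - P$)
$\sqrt{- \frac{1268441}{-4069950} + \frac{1}{O{\left(-517 - V{\left(5 \right)} \right)}}} = \sqrt{- \frac{1268441}{-4069950} + \frac{1}{529 - \left(-517 - 7\right)}} = \sqrt{\left(-1268441\right) \left(- \frac{1}{4069950}\right) + \frac{1}{529 - \left(-517 - 7\right)}} = \sqrt{\frac{1268441}{4069950} + \frac{1}{529 - -524}} = \sqrt{\frac{1268441}{4069950} + \frac{1}{529 + 524}} = \sqrt{\frac{1268441}{4069950} + \frac{1}{1053}} = \sqrt{\frac{446579441}{1428552450}} = \frac{\sqrt{315043039288978}}{31745610}$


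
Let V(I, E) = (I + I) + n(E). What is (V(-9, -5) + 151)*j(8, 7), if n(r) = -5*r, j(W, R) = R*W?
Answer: 8848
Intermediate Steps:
V(I, E) = -5*E + 2*I (V(I, E) = (I + I) - 5*E = 2*I - 5*E = -5*E + 2*I)
(V(-9, -5) + 151)*j(8, 7) = ((-5*(-5) + 2*(-9)) + 151)*(7*8) = ((25 - 18) + 151)*56 = (7 + 151)*56 = 158*56 = 8848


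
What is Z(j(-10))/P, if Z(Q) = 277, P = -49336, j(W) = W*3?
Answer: -277/49336 ≈ -0.0056146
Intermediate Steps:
j(W) = 3*W
Z(j(-10))/P = 277/(-49336) = 277*(-1/49336) = -277/49336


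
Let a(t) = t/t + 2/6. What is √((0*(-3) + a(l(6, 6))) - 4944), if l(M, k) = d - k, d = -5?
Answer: 2*I*√11121/3 ≈ 70.304*I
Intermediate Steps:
l(M, k) = -5 - k
a(t) = 4/3 (a(t) = 1 + 2*(⅙) = 1 + ⅓ = 4/3)
√((0*(-3) + a(l(6, 6))) - 4944) = √((0*(-3) + 4/3) - 4944) = √((0 + 4/3) - 4944) = √(4/3 - 4944) = √(-14828/3) = 2*I*√11121/3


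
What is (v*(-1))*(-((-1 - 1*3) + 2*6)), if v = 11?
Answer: 88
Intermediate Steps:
(v*(-1))*(-((-1 - 1*3) + 2*6)) = (11*(-1))*(-((-1 - 1*3) + 2*6)) = -(-11)*((-1 - 3) + 12) = -(-11)*(-4 + 12) = -(-11)*8 = -11*(-8) = 88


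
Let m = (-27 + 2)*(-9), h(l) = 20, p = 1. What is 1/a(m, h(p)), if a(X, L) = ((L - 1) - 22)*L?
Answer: -1/60 ≈ -0.016667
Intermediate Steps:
m = 225 (m = -25*(-9) = 225)
a(X, L) = L*(-23 + L) (a(X, L) = ((-1 + L) - 22)*L = (-23 + L)*L = L*(-23 + L))
1/a(m, h(p)) = 1/(20*(-23 + 20)) = 1/(20*(-3)) = 1/(-60) = -1/60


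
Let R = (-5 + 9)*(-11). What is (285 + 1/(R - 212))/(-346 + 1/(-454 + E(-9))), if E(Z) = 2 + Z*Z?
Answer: -27067789/32861952 ≈ -0.82368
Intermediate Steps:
R = -44 (R = 4*(-11) = -44)
E(Z) = 2 + Z**2
(285 + 1/(R - 212))/(-346 + 1/(-454 + E(-9))) = (285 + 1/(-44 - 212))/(-346 + 1/(-454 + (2 + (-9)**2))) = (285 + 1/(-256))/(-346 + 1/(-454 + (2 + 81))) = (285 - 1/256)/(-346 + 1/(-454 + 83)) = 72959/(256*(-346 + 1/(-371))) = 72959/(256*(-346 - 1/371)) = 72959/(256*(-128367/371)) = (72959/256)*(-371/128367) = -27067789/32861952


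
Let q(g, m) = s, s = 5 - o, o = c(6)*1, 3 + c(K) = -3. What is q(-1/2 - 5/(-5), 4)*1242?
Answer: 13662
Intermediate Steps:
c(K) = -6 (c(K) = -3 - 3 = -6)
o = -6 (o = -6*1 = -6)
s = 11 (s = 5 - 1*(-6) = 5 + 6 = 11)
q(g, m) = 11
q(-1/2 - 5/(-5), 4)*1242 = 11*1242 = 13662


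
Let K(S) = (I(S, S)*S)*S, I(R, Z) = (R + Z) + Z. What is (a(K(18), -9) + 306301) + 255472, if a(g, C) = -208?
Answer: 561565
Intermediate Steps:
I(R, Z) = R + 2*Z
K(S) = 3*S³ (K(S) = ((S + 2*S)*S)*S = ((3*S)*S)*S = (3*S²)*S = 3*S³)
(a(K(18), -9) + 306301) + 255472 = (-208 + 306301) + 255472 = 306093 + 255472 = 561565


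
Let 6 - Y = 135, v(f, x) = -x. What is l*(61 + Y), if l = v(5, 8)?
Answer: 544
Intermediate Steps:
l = -8 (l = -1*8 = -8)
Y = -129 (Y = 6 - 1*135 = 6 - 135 = -129)
l*(61 + Y) = -8*(61 - 129) = -8*(-68) = 544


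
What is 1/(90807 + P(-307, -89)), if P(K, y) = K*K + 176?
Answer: 1/185232 ≈ 5.3986e-6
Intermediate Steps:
P(K, y) = 176 + K² (P(K, y) = K² + 176 = 176 + K²)
1/(90807 + P(-307, -89)) = 1/(90807 + (176 + (-307)²)) = 1/(90807 + (176 + 94249)) = 1/(90807 + 94425) = 1/185232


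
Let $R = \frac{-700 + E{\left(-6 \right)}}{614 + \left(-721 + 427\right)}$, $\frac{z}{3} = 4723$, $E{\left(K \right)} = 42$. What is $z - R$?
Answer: $\frac{2267369}{160} \approx 14171.0$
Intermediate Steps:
$z = 14169$ ($z = 3 \cdot 4723 = 14169$)
$R = - \frac{329}{160}$ ($R = \frac{-700 + 42}{614 + \left(-721 + 427\right)} = - \frac{658}{614 - 294} = - \frac{658}{320} = \left(-658\right) \frac{1}{320} = - \frac{329}{160} \approx -2.0563$)
$z - R = 14169 - - \frac{329}{160} = 14169 + \frac{329}{160} = \frac{2267369}{160}$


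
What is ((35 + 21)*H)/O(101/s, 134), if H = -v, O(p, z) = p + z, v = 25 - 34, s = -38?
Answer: 2736/713 ≈ 3.8373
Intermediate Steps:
v = -9
H = 9 (H = -1*(-9) = 9)
((35 + 21)*H)/O(101/s, 134) = ((35 + 21)*9)/(101/(-38) + 134) = (56*9)/(101*(-1/38) + 134) = 504/(-101/38 + 134) = 504/(4991/38) = 504*(38/4991) = 2736/713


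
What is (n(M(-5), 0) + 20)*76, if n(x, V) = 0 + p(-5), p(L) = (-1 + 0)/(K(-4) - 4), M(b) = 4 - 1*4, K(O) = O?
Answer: 3059/2 ≈ 1529.5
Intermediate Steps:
M(b) = 0 (M(b) = 4 - 4 = 0)
p(L) = ⅛ (p(L) = (-1 + 0)/(-4 - 4) = -1/(-8) = -1*(-⅛) = ⅛)
n(x, V) = ⅛ (n(x, V) = 0 + ⅛ = ⅛)
(n(M(-5), 0) + 20)*76 = (⅛ + 20)*76 = (161/8)*76 = 3059/2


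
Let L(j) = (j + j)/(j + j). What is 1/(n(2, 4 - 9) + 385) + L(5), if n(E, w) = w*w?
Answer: 411/410 ≈ 1.0024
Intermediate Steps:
n(E, w) = w²
L(j) = 1 (L(j) = (2*j)/((2*j)) = (2*j)*(1/(2*j)) = 1)
1/(n(2, 4 - 9) + 385) + L(5) = 1/((4 - 9)² + 385) + 1 = 1/((-5)² + 385) + 1 = 1/(25 + 385) + 1 = 1/410 + 1 = 411/410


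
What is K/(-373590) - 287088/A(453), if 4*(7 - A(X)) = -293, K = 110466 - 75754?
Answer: -71503994372/19987065 ≈ -3577.5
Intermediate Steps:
K = 34712
A(X) = 321/4 (A(X) = 7 - ¼*(-293) = 7 + 293/4 = 321/4)
K/(-373590) - 287088/A(453) = 34712/(-373590) - 287088/321/4 = 34712*(-1/373590) - 287088*4/321 = -17356/186795 - 382784/107 = -71503994372/19987065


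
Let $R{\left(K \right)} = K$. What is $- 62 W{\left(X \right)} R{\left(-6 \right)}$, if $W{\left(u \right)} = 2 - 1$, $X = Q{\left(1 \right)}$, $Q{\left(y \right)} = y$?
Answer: $372$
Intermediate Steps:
$X = 1$
$W{\left(u \right)} = 1$ ($W{\left(u \right)} = 2 - 1 = 1$)
$- 62 W{\left(X \right)} R{\left(-6 \right)} = \left(-62\right) 1 \left(-6\right) = \left(-62\right) \left(-6\right) = 372$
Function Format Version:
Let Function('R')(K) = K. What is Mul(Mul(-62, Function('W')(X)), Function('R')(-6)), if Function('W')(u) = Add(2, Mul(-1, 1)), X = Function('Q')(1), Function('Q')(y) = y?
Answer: 372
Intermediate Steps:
X = 1
Function('W')(u) = 1 (Function('W')(u) = Add(2, -1) = 1)
Mul(Mul(-62, Function('W')(X)), Function('R')(-6)) = Mul(Mul(-62, 1), -6) = Mul(-62, -6) = 372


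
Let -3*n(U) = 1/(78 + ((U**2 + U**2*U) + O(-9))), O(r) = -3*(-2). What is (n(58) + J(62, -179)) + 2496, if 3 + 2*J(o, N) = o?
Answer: 1504389839/595680 ≈ 2525.5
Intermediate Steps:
J(o, N) = -3/2 + o/2
O(r) = 6
n(U) = -1/(3*(84 + U**2 + U**3)) (n(U) = -1/(3*(78 + ((U**2 + U**2*U) + 6))) = -1/(3*(78 + ((U**2 + U**3) + 6))) = -1/(3*(78 + (6 + U**2 + U**3))) = -1/(3*(84 + U**2 + U**3)))
(n(58) + J(62, -179)) + 2496 = (-1/(252 + 3*58**2 + 3*58**3) + (-3/2 + (1/2)*62)) + 2496 = (-1/(252 + 3*3364 + 3*195112) + (-3/2 + 31)) + 2496 = (-1/(252 + 10092 + 585336) + 59/2) + 2496 = (-1/595680 + 59/2) + 2496 = 17572559/595680 + 2496 = 1504389839/595680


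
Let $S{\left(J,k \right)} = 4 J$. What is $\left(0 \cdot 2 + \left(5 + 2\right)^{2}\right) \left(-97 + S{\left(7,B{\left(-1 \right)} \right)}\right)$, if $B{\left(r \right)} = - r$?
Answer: $-3381$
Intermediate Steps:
$\left(0 \cdot 2 + \left(5 + 2\right)^{2}\right) \left(-97 + S{\left(7,B{\left(-1 \right)} \right)}\right) = \left(0 \cdot 2 + \left(5 + 2\right)^{2}\right) \left(-97 + 4 \cdot 7\right) = \left(0 + 7^{2}\right) \left(-97 + 28\right) = \left(0 + 49\right) \left(-69\right) = 49 \left(-69\right) = -3381$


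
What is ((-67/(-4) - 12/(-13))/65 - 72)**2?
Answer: 58777638481/11424400 ≈ 5144.9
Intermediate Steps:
((-67/(-4) - 12/(-13))/65 - 72)**2 = ((-67*(-1/4) - 12*(-1/13))*(1/65) - 72)**2 = ((67/4 + 12/13)*(1/65) - 72)**2 = ((919/52)*(1/65) - 72)**2 = (919/3380 - 72)**2 = (-242441/3380)**2 = 58777638481/11424400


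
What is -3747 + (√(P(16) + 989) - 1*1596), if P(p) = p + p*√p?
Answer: -5343 + √1069 ≈ -5310.3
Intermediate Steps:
P(p) = p + p^(3/2)
-3747 + (√(P(16) + 989) - 1*1596) = -3747 + (√((16 + 16^(3/2)) + 989) - 1*1596) = -3747 + (√((16 + 64) + 989) - 1596) = -3747 + (√(80 + 989) - 1596) = -3747 + (√1069 - 1596) = -3747 + (-1596 + √1069) = -5343 + √1069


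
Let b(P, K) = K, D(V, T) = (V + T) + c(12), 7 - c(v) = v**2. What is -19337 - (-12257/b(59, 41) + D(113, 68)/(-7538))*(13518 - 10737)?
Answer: 125487217562/154529 ≈ 8.1206e+5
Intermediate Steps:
c(v) = 7 - v**2
D(V, T) = -137 + T + V (D(V, T) = (V + T) + (7 - 1*12**2) = (T + V) + (7 - 1*144) = (T + V) + (7 - 144) = (T + V) - 137 = -137 + T + V)
-19337 - (-12257/b(59, 41) + D(113, 68)/(-7538))*(13518 - 10737) = -19337 - (-12257/41 + (-137 + 68 + 113)/(-7538))*(13518 - 10737) = -19337 - (-12257*1/41 + 44*(-1/7538))*2781 = -19337 - (-12257/41 - 22/3769)*2781 = -19337 - (-46197535)*2781/154529 = -19337 - 1*(-128475344835/154529) = -19337 + 128475344835/154529 = 125487217562/154529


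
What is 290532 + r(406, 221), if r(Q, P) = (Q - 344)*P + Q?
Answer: 304640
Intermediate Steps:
r(Q, P) = Q + P*(-344 + Q) (r(Q, P) = (-344 + Q)*P + Q = P*(-344 + Q) + Q = Q + P*(-344 + Q))
290532 + r(406, 221) = 290532 + (406 - 344*221 + 221*406) = 290532 + (406 - 76024 + 89726) = 290532 + 14108 = 304640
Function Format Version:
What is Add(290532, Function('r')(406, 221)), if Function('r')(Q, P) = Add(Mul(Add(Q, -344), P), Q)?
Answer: 304640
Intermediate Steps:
Function('r')(Q, P) = Add(Q, Mul(P, Add(-344, Q))) (Function('r')(Q, P) = Add(Mul(Add(-344, Q), P), Q) = Add(Mul(P, Add(-344, Q)), Q) = Add(Q, Mul(P, Add(-344, Q))))
Add(290532, Function('r')(406, 221)) = Add(290532, Add(406, Mul(-344, 221), Mul(221, 406))) = Add(290532, Add(406, -76024, 89726)) = Add(290532, 14108) = 304640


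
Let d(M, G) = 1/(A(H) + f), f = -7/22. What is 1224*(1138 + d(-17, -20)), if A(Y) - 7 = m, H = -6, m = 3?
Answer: 98905728/71 ≈ 1.3930e+6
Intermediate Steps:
A(Y) = 10 (A(Y) = 7 + 3 = 10)
f = -7/22 (f = -7*1/22 = -7/22 ≈ -0.31818)
d(M, G) = 22/213 (d(M, G) = 1/(10 - 7/22) = 1/(213/22) = 22/213)
1224*(1138 + d(-17, -20)) = 1224*(1138 + 22/213) = 1224*(242416/213) = 98905728/71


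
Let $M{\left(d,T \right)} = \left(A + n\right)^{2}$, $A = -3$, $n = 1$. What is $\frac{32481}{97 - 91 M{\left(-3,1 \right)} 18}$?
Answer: $- \frac{32481}{6455} \approx -5.0319$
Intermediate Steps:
$M{\left(d,T \right)} = 4$ ($M{\left(d,T \right)} = \left(-3 + 1\right)^{2} = \left(-2\right)^{2} = 4$)
$\frac{32481}{97 - 91 M{\left(-3,1 \right)} 18} = \frac{32481}{97 - 91 \cdot 4 \cdot 18} = \frac{32481}{97 - 6552} = \frac{32481}{-6455} = 32481 \left(- \frac{1}{6455}\right) = - \frac{32481}{6455}$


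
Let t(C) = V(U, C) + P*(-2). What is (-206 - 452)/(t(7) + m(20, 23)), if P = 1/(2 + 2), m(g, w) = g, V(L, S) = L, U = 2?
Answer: -1316/43 ≈ -30.605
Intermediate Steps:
P = ¼ (P = 1/4 = ¼ ≈ 0.25000)
t(C) = 3/2 (t(C) = 2 + (¼)*(-2) = 2 - ½ = 3/2)
(-206 - 452)/(t(7) + m(20, 23)) = (-206 - 452)/(3/2 + 20) = -658/43/2 = -658*2/43 = -1316/43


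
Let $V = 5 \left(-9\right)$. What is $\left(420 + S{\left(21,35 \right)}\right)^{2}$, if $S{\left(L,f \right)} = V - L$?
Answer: $125316$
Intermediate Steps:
$V = -45$
$S{\left(L,f \right)} = -45 - L$
$\left(420 + S{\left(21,35 \right)}\right)^{2} = \left(420 - 66\right)^{2} = 354^{2} = 125316$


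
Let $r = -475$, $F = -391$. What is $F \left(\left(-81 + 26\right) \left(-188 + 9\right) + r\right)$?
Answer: $-3663670$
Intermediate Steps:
$F \left(\left(-81 + 26\right) \left(-188 + 9\right) + r\right) = - 391 \left(\left(-81 + 26\right) \left(-188 + 9\right) - 475\right) = - 391 \left(\left(-55\right) \left(-179\right) - 475\right) = - 391 \left(9845 - 475\right) = \left(-391\right) 9370 = -3663670$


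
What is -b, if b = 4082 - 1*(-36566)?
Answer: -40648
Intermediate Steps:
b = 40648 (b = 4082 + 36566 = 40648)
-b = -1*40648 = -40648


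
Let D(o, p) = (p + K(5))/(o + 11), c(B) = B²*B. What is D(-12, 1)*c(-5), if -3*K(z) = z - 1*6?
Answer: 500/3 ≈ 166.67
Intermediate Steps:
K(z) = 2 - z/3 (K(z) = -(z - 1*6)/3 = -(z - 6)/3 = -(-6 + z)/3 = 2 - z/3)
c(B) = B³
D(o, p) = (⅓ + p)/(11 + o) (D(o, p) = (p + (2 - ⅓*5))/(o + 11) = (p + (2 - 5/3))/(11 + o) = (p + ⅓)/(11 + o) = (⅓ + p)/(11 + o))
D(-12, 1)*c(-5) = ((⅓ + 1)/(11 - 12))*(-5)³ = ((4/3)/(-1))*(-125) = -1*4/3*(-125) = -4/3*(-125) = 500/3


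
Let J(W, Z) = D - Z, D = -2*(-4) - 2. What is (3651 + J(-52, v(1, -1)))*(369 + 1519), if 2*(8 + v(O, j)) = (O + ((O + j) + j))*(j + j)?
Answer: 6919520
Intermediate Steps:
v(O, j) = -8 + j*(2*O + 2*j) (v(O, j) = -8 + ((O + ((O + j) + j))*(j + j))/2 = -8 + ((O + (O + 2*j))*(2*j))/2 = -8 + ((2*O + 2*j)*(2*j))/2 = -8 + (2*j*(2*O + 2*j))/2 = -8 + j*(2*O + 2*j))
D = 6 (D = 8 - 2 = 6)
J(W, Z) = 6 - Z
(3651 + J(-52, v(1, -1)))*(369 + 1519) = (3651 + (6 - (-8 + 2*(-1)² + 2*1*(-1))))*(369 + 1519) = (3651 + (6 - (-8 + 2*1 - 2)))*1888 = (3651 + (6 - (-8 + 2 - 2)))*1888 = (3651 + (6 - 1*(-8)))*1888 = (3651 + (6 + 8))*1888 = (3651 + 14)*1888 = 3665*1888 = 6919520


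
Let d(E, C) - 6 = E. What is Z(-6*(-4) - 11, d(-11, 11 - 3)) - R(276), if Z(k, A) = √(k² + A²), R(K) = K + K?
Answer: -552 + √194 ≈ -538.07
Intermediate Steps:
R(K) = 2*K
d(E, C) = 6 + E
Z(k, A) = √(A² + k²)
Z(-6*(-4) - 11, d(-11, 11 - 3)) - R(276) = √((6 - 11)² + (-6*(-4) - 11)²) - 2*276 = √((-5)² + (24 - 11)²) - 1*552 = √(25 + 13²) - 552 = √(25 + 169) - 552 = √194 - 552 = -552 + √194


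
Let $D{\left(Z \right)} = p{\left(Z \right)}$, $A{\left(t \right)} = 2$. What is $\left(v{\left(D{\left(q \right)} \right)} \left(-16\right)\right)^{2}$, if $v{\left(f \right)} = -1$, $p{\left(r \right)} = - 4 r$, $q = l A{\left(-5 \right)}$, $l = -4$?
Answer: $256$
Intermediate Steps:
$q = -8$ ($q = \left(-4\right) 2 = -8$)
$D{\left(Z \right)} = - 4 Z$
$\left(v{\left(D{\left(q \right)} \right)} \left(-16\right)\right)^{2} = \left(\left(-1\right) \left(-16\right)\right)^{2} = 16^{2} = 256$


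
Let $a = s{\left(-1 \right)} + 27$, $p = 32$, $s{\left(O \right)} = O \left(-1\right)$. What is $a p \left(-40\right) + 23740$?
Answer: $-12100$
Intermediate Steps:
$s{\left(O \right)} = - O$
$a = 28$ ($a = \left(-1\right) \left(-1\right) + 27 = 1 + 27 = 28$)
$a p \left(-40\right) + 23740 = 28 \cdot 32 \left(-40\right) + 23740 = 896 \left(-40\right) + 23740 = -35840 + 23740 = -12100$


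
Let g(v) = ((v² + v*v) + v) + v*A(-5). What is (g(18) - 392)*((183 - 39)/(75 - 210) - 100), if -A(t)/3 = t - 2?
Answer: -988432/15 ≈ -65896.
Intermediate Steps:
A(t) = 6 - 3*t (A(t) = -3*(t - 2) = -3*(-2 + t) = 6 - 3*t)
g(v) = 2*v² + 22*v (g(v) = ((v² + v*v) + v) + v*(6 - 3*(-5)) = ((v² + v²) + v) + v*(6 + 15) = (2*v² + v) + v*21 = (v + 2*v²) + 21*v = 2*v² + 22*v)
(g(18) - 392)*((183 - 39)/(75 - 210) - 100) = (2*18*(11 + 18) - 392)*((183 - 39)/(75 - 210) - 100) = (2*18*29 - 392)*(144/(-135) - 100) = (1044 - 392)*(144*(-1/135) - 100) = 652*(-16/15 - 100) = 652*(-1516/15) = -988432/15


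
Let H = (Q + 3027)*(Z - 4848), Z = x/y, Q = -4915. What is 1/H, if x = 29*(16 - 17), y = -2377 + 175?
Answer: 1101/10077452048 ≈ 1.0925e-7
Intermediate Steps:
y = -2202
x = -29 (x = 29*(-1) = -29)
Z = 29/2202 (Z = -29/(-2202) = -29*(-1/2202) = 29/2202 ≈ 0.013170)
H = 10077452048/1101 (H = (-4915 + 3027)*(29/2202 - 4848) = -1888*(-10675267/2202) = 10077452048/1101 ≈ 9.1530e+6)
1/H = 1/(10077452048/1101) = 1101/10077452048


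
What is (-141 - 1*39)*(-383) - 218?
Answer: 68722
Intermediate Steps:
(-141 - 1*39)*(-383) - 218 = (-141 - 39)*(-383) - 218 = -180*(-383) - 218 = 68940 - 218 = 68722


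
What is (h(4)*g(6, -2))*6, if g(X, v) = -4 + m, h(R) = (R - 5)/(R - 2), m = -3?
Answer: 21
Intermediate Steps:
h(R) = (-5 + R)/(-2 + R)
g(X, v) = -7 (g(X, v) = -4 - 3 = -7)
(h(4)*g(6, -2))*6 = (((-5 + 4)/(-2 + 4))*(-7))*6 = ((-1/2)*(-7))*6 = (((½)*(-1))*(-7))*6 = -½*(-7)*6 = (7/2)*6 = 21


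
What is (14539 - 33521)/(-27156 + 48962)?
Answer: -9491/10903 ≈ -0.87049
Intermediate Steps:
(14539 - 33521)/(-27156 + 48962) = -18982/21806 = -18982*1/21806 = -9491/10903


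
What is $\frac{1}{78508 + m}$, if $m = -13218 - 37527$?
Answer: $\frac{1}{27763} \approx 3.6019 \cdot 10^{-5}$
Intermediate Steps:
$m = -50745$
$\frac{1}{78508 + m} = \frac{1}{78508 - 50745} = \frac{1}{27763}$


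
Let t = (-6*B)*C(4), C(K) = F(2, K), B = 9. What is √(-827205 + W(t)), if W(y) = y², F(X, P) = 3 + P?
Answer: I*√684321 ≈ 827.24*I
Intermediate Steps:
C(K) = 3 + K
t = -378 (t = (-6*9)*(3 + 4) = -54*7 = -378)
√(-827205 + W(t)) = √(-827205 + (-378)²) = √(-827205 + 142884) = √(-684321) = I*√684321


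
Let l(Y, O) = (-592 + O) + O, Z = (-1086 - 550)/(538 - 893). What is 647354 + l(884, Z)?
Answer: 229603782/355 ≈ 6.4677e+5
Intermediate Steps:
Z = 1636/355 (Z = -1636/(-355) = -1636*(-1/355) = 1636/355 ≈ 4.6085)
l(Y, O) = -592 + 2*O
647354 + l(884, Z) = 647354 + (-592 + 2*(1636/355)) = 647354 + (-592 + 3272/355) = 647354 - 206888/355 = 229603782/355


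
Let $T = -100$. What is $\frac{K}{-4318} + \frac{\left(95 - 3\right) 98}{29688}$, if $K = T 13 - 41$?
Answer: $\frac{9842837}{16024098} \approx 0.61425$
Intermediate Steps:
$K = -1341$ ($K = \left(-100\right) 13 - 41 = -1300 - 41 = -1341$)
$\frac{K}{-4318} + \frac{\left(95 - 3\right) 98}{29688} = - \frac{1341}{-4318} + \frac{\left(95 - 3\right) 98}{29688} = \left(-1341\right) \left(- \frac{1}{4318}\right) + 92 \cdot 98 \cdot \frac{1}{29688} = \frac{1341}{4318} + 9016 \cdot \frac{1}{29688} = \frac{1341}{4318} + \frac{1127}{3711} = \frac{9842837}{16024098}$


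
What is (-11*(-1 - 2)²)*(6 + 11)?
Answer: -1683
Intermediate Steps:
(-11*(-1 - 2)²)*(6 + 11) = -11*(-3)²*17 = -11*9*17 = -99*17 = -1683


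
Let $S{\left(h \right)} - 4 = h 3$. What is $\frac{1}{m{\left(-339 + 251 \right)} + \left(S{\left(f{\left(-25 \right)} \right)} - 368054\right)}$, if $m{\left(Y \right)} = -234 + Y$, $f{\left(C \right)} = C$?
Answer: $- \frac{1}{368447} \approx -2.7141 \cdot 10^{-6}$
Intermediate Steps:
$S{\left(h \right)} = 4 + 3 h$ ($S{\left(h \right)} = 4 + h 3 = 4 + 3 h$)
$\frac{1}{m{\left(-339 + 251 \right)} + \left(S{\left(f{\left(-25 \right)} \right)} - 368054\right)} = \frac{1}{\left(-234 + \left(-339 + 251\right)\right) + \left(\left(4 + 3 \left(-25\right)\right) - 368054\right)} = \frac{1}{\left(-234 - 88\right) + \left(\left(4 - 75\right) - 368054\right)} = \frac{1}{-322 - 368125} = \frac{1}{-368447} = - \frac{1}{368447}$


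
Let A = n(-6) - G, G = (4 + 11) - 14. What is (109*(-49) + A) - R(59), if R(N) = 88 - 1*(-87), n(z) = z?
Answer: -5523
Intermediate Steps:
R(N) = 175 (R(N) = 88 + 87 = 175)
G = 1 (G = 15 - 14 = 1)
A = -7 (A = -6 - 1*1 = -6 - 1 = -7)
(109*(-49) + A) - R(59) = (109*(-49) - 7) - 1*175 = (-5341 - 7) - 175 = -5348 - 175 = -5523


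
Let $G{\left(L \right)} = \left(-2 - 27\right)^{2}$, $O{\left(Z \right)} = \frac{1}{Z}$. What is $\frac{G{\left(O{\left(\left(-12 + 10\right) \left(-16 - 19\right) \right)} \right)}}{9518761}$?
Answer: $\frac{841}{9518761} \approx 8.8352 \cdot 10^{-5}$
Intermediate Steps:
$G{\left(L \right)} = 841$ ($G{\left(L \right)} = \left(-29\right)^{2} = 841$)
$\frac{G{\left(O{\left(\left(-12 + 10\right) \left(-16 - 19\right) \right)} \right)}}{9518761} = \frac{841}{9518761}$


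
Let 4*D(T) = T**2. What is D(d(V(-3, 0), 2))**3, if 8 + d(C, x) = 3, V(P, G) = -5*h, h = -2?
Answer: 15625/64 ≈ 244.14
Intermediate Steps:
V(P, G) = 10 (V(P, G) = -5*(-2) = 10)
d(C, x) = -5 (d(C, x) = -8 + 3 = -5)
D(T) = T**2/4
D(d(V(-3, 0), 2))**3 = ((1/4)*(-5)**2)**3 = ((1/4)*25)**3 = (25/4)**3 = 15625/64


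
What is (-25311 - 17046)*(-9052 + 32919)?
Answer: -1010934519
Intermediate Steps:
(-25311 - 17046)*(-9052 + 32919) = -42357*23867 = -1010934519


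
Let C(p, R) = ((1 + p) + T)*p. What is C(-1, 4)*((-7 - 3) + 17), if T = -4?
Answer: 28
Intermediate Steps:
C(p, R) = p*(-3 + p) (C(p, R) = ((1 + p) - 4)*p = (-3 + p)*p = p*(-3 + p))
C(-1, 4)*((-7 - 3) + 17) = (-(-3 - 1))*((-7 - 3) + 17) = (-1*(-4))*(-10 + 17) = 4*7 = 28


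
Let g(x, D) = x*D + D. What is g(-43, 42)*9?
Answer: -15876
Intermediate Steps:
g(x, D) = D + D*x (g(x, D) = D*x + D = D + D*x)
g(-43, 42)*9 = (42*(1 - 43))*9 = (42*(-42))*9 = -1764*9 = -15876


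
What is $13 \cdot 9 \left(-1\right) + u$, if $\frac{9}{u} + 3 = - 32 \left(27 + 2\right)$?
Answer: $- \frac{108936}{931} \approx -117.01$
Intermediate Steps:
$u = - \frac{9}{931}$ ($u = \frac{9}{-3 - 32 \left(27 + 2\right)} = \frac{9}{-3 - 928} = \frac{9}{-931} = 9 \left(- \frac{1}{931}\right) = - \frac{9}{931} \approx -0.009667$)
$13 \cdot 9 \left(-1\right) + u = 13 \cdot 9 \left(-1\right) - \frac{9}{931} = 117 \left(-1\right) - \frac{9}{931} = -117 - \frac{9}{931} = - \frac{108936}{931}$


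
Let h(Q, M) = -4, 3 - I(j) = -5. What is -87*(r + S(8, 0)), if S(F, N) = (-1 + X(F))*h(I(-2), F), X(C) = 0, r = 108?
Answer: -9744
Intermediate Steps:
I(j) = 8 (I(j) = 3 - 1*(-5) = 3 + 5 = 8)
S(F, N) = 4 (S(F, N) = (-1 + 0)*(-4) = -1*(-4) = 4)
-87*(r + S(8, 0)) = -87*(108 + 4) = -87*112 = -9744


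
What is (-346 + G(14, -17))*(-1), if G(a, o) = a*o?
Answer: 584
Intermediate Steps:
(-346 + G(14, -17))*(-1) = (-346 + 14*(-17))*(-1) = (-346 - 238)*(-1) = -584*(-1) = 584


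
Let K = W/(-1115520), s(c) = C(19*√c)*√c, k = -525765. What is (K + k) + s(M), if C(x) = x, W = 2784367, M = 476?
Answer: -576415394287/1115520 ≈ -5.1672e+5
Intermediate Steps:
s(c) = 19*c (s(c) = (19*√c)*√c = 19*c)
K = -2784367/1115520 (K = 2784367/(-1115520) = 2784367*(-1/1115520) = -2784367/1115520 ≈ -2.4960)
(K + k) + s(M) = (-2784367/1115520 - 525765) + 19*476 = -586504157167/1115520 + 9044 = -576415394287/1115520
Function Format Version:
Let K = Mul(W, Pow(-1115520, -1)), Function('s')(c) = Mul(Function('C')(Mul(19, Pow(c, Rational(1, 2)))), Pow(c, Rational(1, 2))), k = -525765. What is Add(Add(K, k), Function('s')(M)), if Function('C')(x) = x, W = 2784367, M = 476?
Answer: Rational(-576415394287, 1115520) ≈ -5.1672e+5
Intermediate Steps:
Function('s')(c) = Mul(19, c) (Function('s')(c) = Mul(Mul(19, Pow(c, Rational(1, 2))), Pow(c, Rational(1, 2))) = Mul(19, c))
K = Rational(-2784367, 1115520) (K = Mul(2784367, Pow(-1115520, -1)) = Mul(2784367, Rational(-1, 1115520)) = Rational(-2784367, 1115520) ≈ -2.4960)
Add(Add(K, k), Function('s')(M)) = Add(Add(Rational(-2784367, 1115520), -525765), Mul(19, 476)) = Add(Rational(-586504157167, 1115520), 9044) = Rational(-576415394287, 1115520)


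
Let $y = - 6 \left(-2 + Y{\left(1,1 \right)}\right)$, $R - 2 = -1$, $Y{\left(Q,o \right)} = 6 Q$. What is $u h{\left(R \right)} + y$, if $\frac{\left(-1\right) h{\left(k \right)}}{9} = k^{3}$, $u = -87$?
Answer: $759$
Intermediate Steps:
$R = 1$ ($R = 2 - 1 = 1$)
$h{\left(k \right)} = - 9 k^{3}$
$y = -24$ ($y = - 6 \left(-2 + 6 \cdot 1\right) = - 6 \left(-2 + 6\right) = \left(-6\right) 4 = -24$)
$u h{\left(R \right)} + y = - 87 \left(- 9 \cdot 1^{3}\right) - 24 = - 87 \left(\left(-9\right) 1\right) - 24 = \left(-87\right) \left(-9\right) - 24 = 783 - 24 = 759$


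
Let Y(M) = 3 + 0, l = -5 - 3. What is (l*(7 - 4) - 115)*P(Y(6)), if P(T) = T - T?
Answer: 0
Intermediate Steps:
l = -8
Y(M) = 3
P(T) = 0
(l*(7 - 4) - 115)*P(Y(6)) = (-8*(7 - 4) - 115)*0 = (-8*3 - 115)*0 = (-24 - 115)*0 = -139*0 = 0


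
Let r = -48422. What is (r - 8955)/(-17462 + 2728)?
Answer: 57377/14734 ≈ 3.8942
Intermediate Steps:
(r - 8955)/(-17462 + 2728) = (-48422 - 8955)/(-17462 + 2728) = -57377/(-14734) = -57377*(-1/14734) = 57377/14734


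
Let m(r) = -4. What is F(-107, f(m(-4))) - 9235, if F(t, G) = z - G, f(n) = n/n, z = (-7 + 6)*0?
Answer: -9236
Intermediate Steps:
z = 0 (z = -1*0 = 0)
f(n) = 1
F(t, G) = -G (F(t, G) = 0 - G = -G)
F(-107, f(m(-4))) - 9235 = -1*1 - 9235 = -1 - 9235 = -9236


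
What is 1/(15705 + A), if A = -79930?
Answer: -1/64225 ≈ -1.5570e-5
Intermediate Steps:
1/(15705 + A) = 1/(15705 - 79930) = 1/(-64225) = -1/64225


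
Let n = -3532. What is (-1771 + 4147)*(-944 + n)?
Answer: -10634976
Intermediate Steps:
(-1771 + 4147)*(-944 + n) = (-1771 + 4147)*(-944 - 3532) = 2376*(-4476) = -10634976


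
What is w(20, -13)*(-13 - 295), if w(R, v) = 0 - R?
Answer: 6160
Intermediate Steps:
w(R, v) = -R
w(20, -13)*(-13 - 295) = (-1*20)*(-13 - 295) = -20*(-308) = 6160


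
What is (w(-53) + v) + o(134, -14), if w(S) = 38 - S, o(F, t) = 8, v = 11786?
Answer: 11885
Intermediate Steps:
(w(-53) + v) + o(134, -14) = ((38 - 1*(-53)) + 11786) + 8 = ((38 + 53) + 11786) + 8 = (91 + 11786) + 8 = 11877 + 8 = 11885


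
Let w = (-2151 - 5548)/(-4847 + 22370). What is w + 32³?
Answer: 574185965/17523 ≈ 32768.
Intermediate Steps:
w = -7699/17523 ≈ -0.43937
w + 32³ = -7699/17523 + 32³ = -7699/17523 + 32768 = 574185965/17523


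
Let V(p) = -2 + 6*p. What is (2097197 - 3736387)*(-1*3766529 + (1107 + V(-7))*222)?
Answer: 5787230780170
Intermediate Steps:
(2097197 - 3736387)*(-1*3766529 + (1107 + V(-7))*222) = (2097197 - 3736387)*(-1*3766529 + (1107 + (-2 + 6*(-7)))*222) = -1639190*(-3766529 + (1107 + (-2 - 42))*222) = -1639190*(-3766529 + (1107 - 44)*222) = -1639190*(-3766529 + 1063*222) = -1639190*(-3766529 + 235986) = -1639190*(-3530543) = 5787230780170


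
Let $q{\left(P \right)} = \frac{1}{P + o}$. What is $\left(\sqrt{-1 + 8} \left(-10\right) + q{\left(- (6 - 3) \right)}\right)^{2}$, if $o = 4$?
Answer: $701 - 20 \sqrt{7} \approx 648.08$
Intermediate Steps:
$q{\left(P \right)} = \frac{1}{4 + P}$ ($q{\left(P \right)} = \frac{1}{P + 4} = \frac{1}{4 + P}$)
$\left(\sqrt{-1 + 8} \left(-10\right) + q{\left(- (6 - 3) \right)}\right)^{2} = \left(\sqrt{-1 + 8} \left(-10\right) + \frac{1}{4 - \left(6 - 3\right)}\right)^{2} = \left(\sqrt{7} \left(-10\right) + \frac{1}{4 - 3}\right)^{2} = \left(- 10 \sqrt{7} + \frac{1}{4 - 3}\right)^{2} = \left(- 10 \sqrt{7} + 1^{-1}\right)^{2} = \left(- 10 \sqrt{7} + 1\right)^{2} = \left(1 - 10 \sqrt{7}\right)^{2}$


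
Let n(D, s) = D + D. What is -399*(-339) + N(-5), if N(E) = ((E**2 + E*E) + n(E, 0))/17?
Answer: 2299477/17 ≈ 1.3526e+5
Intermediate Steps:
n(D, s) = 2*D
N(E) = 2*E/17 + 2*E**2/17 (N(E) = ((E**2 + E*E) + 2*E)/17 = ((E**2 + E**2) + 2*E)*(1/17) = (2*E**2 + 2*E)*(1/17) = (2*E + 2*E**2)*(1/17) = 2*E/17 + 2*E**2/17)
-399*(-339) + N(-5) = -399*(-339) + (2/17)*(-5)*(1 - 5) = 135261 + (2/17)*(-5)*(-4) = 135261 + 40/17 = 2299477/17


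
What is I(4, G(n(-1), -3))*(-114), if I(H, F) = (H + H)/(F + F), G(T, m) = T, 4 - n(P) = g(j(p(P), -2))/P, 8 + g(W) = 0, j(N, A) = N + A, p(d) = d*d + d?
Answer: 114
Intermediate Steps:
p(d) = d + d² (p(d) = d² + d = d + d²)
j(N, A) = A + N
g(W) = -8 (g(W) = -8 + 0 = -8)
n(P) = 4 + 8/P (n(P) = 4 - (-8)/P = 4 + 8/P)
I(H, F) = H/F (I(H, F) = (2*H)/((2*F)) = (2*H)*(1/(2*F)) = H/F)
I(4, G(n(-1), -3))*(-114) = (4/(4 + 8/(-1)))*(-114) = (4/(4 + 8*(-1)))*(-114) = (4/(4 - 8))*(-114) = (4/(-4))*(-114) = (4*(-¼))*(-114) = -1*(-114) = 114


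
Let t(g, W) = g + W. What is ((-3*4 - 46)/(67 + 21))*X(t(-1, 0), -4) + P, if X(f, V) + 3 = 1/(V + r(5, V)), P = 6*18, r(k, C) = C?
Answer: 38741/352 ≈ 110.06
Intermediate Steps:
t(g, W) = W + g
P = 108
X(f, V) = -3 + 1/(2*V) (X(f, V) = -3 + 1/(V + V) = -3 + 1/(2*V))
((-3*4 - 46)/(67 + 21))*X(t(-1, 0), -4) + P = ((-3*4 - 46)/(67 + 21))*(-3 + (½)/(-4)) + 108 = ((-12 - 46)/88)*(-3 + (½)*(-¼)) + 108 = (-58*1/88)*(-3 - ⅛) + 108 = -29/44*(-25/8) + 108 = 725/352 + 108 = 38741/352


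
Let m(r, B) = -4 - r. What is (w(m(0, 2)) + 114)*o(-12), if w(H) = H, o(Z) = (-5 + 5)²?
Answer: 0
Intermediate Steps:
o(Z) = 0 (o(Z) = 0² = 0)
(w(m(0, 2)) + 114)*o(-12) = ((-4 - 1*0) + 114)*0 = ((-4 + 0) + 114)*0 = (-4 + 114)*0 = 110*0 = 0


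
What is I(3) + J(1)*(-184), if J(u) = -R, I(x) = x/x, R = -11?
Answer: -2023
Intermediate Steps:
I(x) = 1
J(u) = 11 (J(u) = -1*(-11) = 11)
I(3) + J(1)*(-184) = 1 + 11*(-184) = 1 - 2024 = -2023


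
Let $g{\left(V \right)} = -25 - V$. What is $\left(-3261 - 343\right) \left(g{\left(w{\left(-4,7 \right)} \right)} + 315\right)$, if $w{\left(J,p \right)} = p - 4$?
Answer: $-1034348$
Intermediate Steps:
$w{\left(J,p \right)} = -4 + p$
$\left(-3261 - 343\right) \left(g{\left(w{\left(-4,7 \right)} \right)} + 315\right) = \left(-3261 - 343\right) \left(\left(-25 - \left(-4 + 7\right)\right) + 315\right) = - 3604 \left(\left(-25 - 3\right) + 315\right) = - 3604 \left(-28 + 315\right) = \left(-3604\right) 287 = -1034348$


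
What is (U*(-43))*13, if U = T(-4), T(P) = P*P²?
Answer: 35776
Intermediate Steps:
T(P) = P³
U = -64 (U = (-4)³ = -64)
(U*(-43))*13 = -64*(-43)*13 = 2752*13 = 35776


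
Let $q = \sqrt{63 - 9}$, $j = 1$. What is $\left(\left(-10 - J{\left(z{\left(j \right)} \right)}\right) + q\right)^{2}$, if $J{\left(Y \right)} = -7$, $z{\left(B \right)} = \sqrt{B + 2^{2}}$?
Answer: $63 - 18 \sqrt{6} \approx 18.909$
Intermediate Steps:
$z{\left(B \right)} = \sqrt{4 + B}$ ($z{\left(B \right)} = \sqrt{B + 4} = \sqrt{4 + B}$)
$q = 3 \sqrt{6}$ ($q = \sqrt{63 - 9} = \sqrt{54} = 3 \sqrt{6} \approx 7.3485$)
$\left(\left(-10 - J{\left(z{\left(j \right)} \right)}\right) + q\right)^{2} = \left(\left(-10 - -7\right) + 3 \sqrt{6}\right)^{2} = \left(\left(-10 + 7\right) + 3 \sqrt{6}\right)^{2} = \left(-3 + 3 \sqrt{6}\right)^{2}$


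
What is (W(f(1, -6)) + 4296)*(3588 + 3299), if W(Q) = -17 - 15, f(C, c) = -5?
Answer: 29366168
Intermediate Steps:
W(Q) = -32
(W(f(1, -6)) + 4296)*(3588 + 3299) = (-32 + 4296)*(3588 + 3299) = 4264*6887 = 29366168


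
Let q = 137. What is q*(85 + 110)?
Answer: 26715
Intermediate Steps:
q*(85 + 110) = 137*(85 + 110) = 137*195 = 26715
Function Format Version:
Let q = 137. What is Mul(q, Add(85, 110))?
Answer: 26715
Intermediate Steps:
Mul(q, Add(85, 110)) = Mul(137, Add(85, 110)) = Mul(137, 195) = 26715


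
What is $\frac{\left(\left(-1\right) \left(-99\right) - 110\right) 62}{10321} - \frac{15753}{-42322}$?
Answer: $\frac{133723109}{436805362} \approx 0.30614$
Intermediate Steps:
$\frac{\left(\left(-1\right) \left(-99\right) - 110\right) 62}{10321} - \frac{15753}{-42322} = \left(99 - 110\right) 62 \cdot \frac{1}{10321} - - \frac{15753}{42322} = \left(-11\right) 62 \cdot \frac{1}{10321} + \frac{15753}{42322} = \left(-682\right) \frac{1}{10321} + \frac{15753}{42322} = - \frac{682}{10321} + \frac{15753}{42322} = \frac{133723109}{436805362}$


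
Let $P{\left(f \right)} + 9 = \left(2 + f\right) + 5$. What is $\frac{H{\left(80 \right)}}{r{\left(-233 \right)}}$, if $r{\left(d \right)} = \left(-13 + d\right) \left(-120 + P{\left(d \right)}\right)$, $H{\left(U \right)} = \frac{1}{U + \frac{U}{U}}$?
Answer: $\frac{1}{7073730} \approx 1.4137 \cdot 10^{-7}$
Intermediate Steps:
$P{\left(f \right)} = -2 + f$ ($P{\left(f \right)} = -9 + \left(\left(2 + f\right) + 5\right) = -9 + \left(7 + f\right) = -2 + f$)
$H{\left(U \right)} = \frac{1}{1 + U}$ ($H{\left(U \right)} = \frac{1}{U + 1} = \frac{1}{1 + U}$)
$r{\left(d \right)} = \left(-122 + d\right) \left(-13 + d\right)$ ($r{\left(d \right)} = \left(-13 + d\right) \left(-120 + \left(-2 + d\right)\right) = \left(-13 + d\right) \left(-122 + d\right) = \left(-122 + d\right) \left(-13 + d\right)$)
$\frac{H{\left(80 \right)}}{r{\left(-233 \right)}} = \frac{1}{\left(1 + 80\right) \left(1586 + \left(-233\right)^{2} - -31455\right)} = \frac{1}{81 \left(1586 + 54289 + 31455\right)} = \frac{1}{81 \cdot 87330} = \frac{1}{81} \cdot \frac{1}{87330} = \frac{1}{7073730}$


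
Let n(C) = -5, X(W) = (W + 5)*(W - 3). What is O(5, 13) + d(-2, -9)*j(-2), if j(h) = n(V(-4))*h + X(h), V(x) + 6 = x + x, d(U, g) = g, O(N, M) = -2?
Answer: 43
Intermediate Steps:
X(W) = (-3 + W)*(5 + W) (X(W) = (5 + W)*(-3 + W) = (-3 + W)*(5 + W))
V(x) = -6 + 2*x (V(x) = -6 + (x + x) = -6 + 2*x)
j(h) = -15 + h**2 - 3*h (j(h) = -5*h + (-15 + h**2 + 2*h) = -15 + h**2 - 3*h)
O(5, 13) + d(-2, -9)*j(-2) = -2 - 9*(-15 + (-2)**2 - 3*(-2)) = -2 - 9*(-15 + 4 + 6) = -2 - 9*(-5) = -2 + 45 = 43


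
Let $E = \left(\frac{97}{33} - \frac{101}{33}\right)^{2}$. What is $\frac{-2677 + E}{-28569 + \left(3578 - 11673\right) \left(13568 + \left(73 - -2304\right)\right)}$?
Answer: $\frac{2915237}{140593541616} \approx 2.0735 \cdot 10^{-5}$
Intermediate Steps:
$E = \frac{16}{1089}$ ($E = \left(97 \cdot \frac{1}{33} - \frac{101}{33}\right)^{2} = \left(\frac{97}{33} - \frac{101}{33}\right)^{2} = \left(- \frac{4}{33}\right)^{2} = \frac{16}{1089} \approx 0.014692$)
$\frac{-2677 + E}{-28569 + \left(3578 - 11673\right) \left(13568 + \left(73 - -2304\right)\right)} = \frac{-2677 + \frac{16}{1089}}{-28569 + \left(3578 - 11673\right) \left(13568 + \left(73 - -2304\right)\right)} = - \frac{2915237}{1089 \left(-28569 - 8095 \left(13568 + \left(73 + 2304\right)\right)\right)} = - \frac{2915237}{1089 \left(-28569 - 8095 \left(13568 + 2377\right)\right)} = - \frac{2915237}{1089 \left(-28569 - 129074775\right)} = - \frac{2915237}{1089 \left(-129103344\right)} = \left(- \frac{2915237}{1089}\right) \left(- \frac{1}{129103344}\right) = \frac{2915237}{140593541616}$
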